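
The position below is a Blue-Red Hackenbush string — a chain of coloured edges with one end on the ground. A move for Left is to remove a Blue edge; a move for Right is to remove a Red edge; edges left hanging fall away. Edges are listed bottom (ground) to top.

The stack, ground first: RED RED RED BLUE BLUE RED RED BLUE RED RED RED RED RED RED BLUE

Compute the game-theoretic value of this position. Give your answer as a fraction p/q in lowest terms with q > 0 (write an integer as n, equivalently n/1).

R: Left { — }, Right { 0 } → simplest -1
RR: Left { — }, Right { -1, 0 } → simplest -2
RRR: Left { — }, Right { -2, -1, 0 } → simplest -3
RRRB: Left { -3 }, Right { -2, -1, 0 } → simplest -5/2
RRRBB: Left { -3, -5/2 }, Right { -2, -1, 0 } → simplest -9/4
RRRBBR: Left { -3, -5/2 }, Right { -9/4, -2, -1, 0 } → simplest -19/8
RRRBBRR: Left { -3, -5/2 }, Right { -19/8, -9/4, -2, -1, 0 } → simplest -39/16
RRRBBRRB: Left { -3, -5/2, -39/16 }, Right { -19/8, -9/4, -2, -1, 0 } → simplest -77/32
RRRBBRRBR: Left { -3, -5/2, -39/16 }, Right { -77/32, -19/8, -9/4, -2, -1, 0 } → simplest -155/64
RRRBBRRBRR: Left { -3, -5/2, -39/16 }, Right { -155/64, -77/32, -19/8, -9/4, -2, -1, 0 } → simplest -311/128
RRRBBRRBRRR: Left { -3, -5/2, -39/16 }, Right { -311/128, -155/64, -77/32, -19/8, -9/4, -2, -1, 0 } → simplest -623/256
RRRBBRRBRRRR: Left { -3, -5/2, -39/16 }, Right { -623/256, -311/128, -155/64, -77/32, -19/8, -9/4, -2, -1, 0 } → simplest -1247/512
RRRBBRRBRRRRR: Left { -3, -5/2, -39/16 }, Right { -1247/512, -623/256, -311/128, -155/64, -77/32, -19/8, -9/4, -2, -1, 0 } → simplest -2495/1024
RRRBBRRBRRRRRR: Left { -3, -5/2, -39/16 }, Right { -2495/1024, -1247/512, -623/256, -311/128, -155/64, -77/32, -19/8, -9/4, -2, -1, 0 } → simplest -4991/2048
RRRBBRRBRRRRRRB: Left { -3, -5/2, -39/16, -4991/2048 }, Right { -2495/1024, -1247/512, -623/256, -311/128, -155/64, -77/32, -19/8, -9/4, -2, -1, 0 } → simplest -9981/4096

-9981/4096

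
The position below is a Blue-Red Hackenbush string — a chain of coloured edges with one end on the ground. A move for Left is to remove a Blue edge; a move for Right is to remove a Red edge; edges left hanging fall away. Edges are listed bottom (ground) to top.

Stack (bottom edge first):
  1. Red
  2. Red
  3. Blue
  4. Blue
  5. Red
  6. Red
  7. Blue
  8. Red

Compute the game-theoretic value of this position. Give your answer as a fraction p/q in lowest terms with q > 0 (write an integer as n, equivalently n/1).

-91/64

R: Left { — }, Right { 0 } → simplest -1
RR: Left { — }, Right { -1; 0 } → simplest -2
RRB: Left { -2 }, Right { -1; 0 } → simplest -3/2
RRBB: Left { -2; -3/2 }, Right { -1; 0 } → simplest -5/4
RRBBR: Left { -2; -3/2 }, Right { -5/4; -1; 0 } → simplest -11/8
RRBBRR: Left { -2; -3/2 }, Right { -11/8; -5/4; -1; 0 } → simplest -23/16
RRBBRRB: Left { -2; -3/2; -23/16 }, Right { -11/8; -5/4; -1; 0 } → simplest -45/32
RRBBRRBR: Left { -2; -3/2; -23/16 }, Right { -45/32; -11/8; -5/4; -1; 0 } → simplest -91/64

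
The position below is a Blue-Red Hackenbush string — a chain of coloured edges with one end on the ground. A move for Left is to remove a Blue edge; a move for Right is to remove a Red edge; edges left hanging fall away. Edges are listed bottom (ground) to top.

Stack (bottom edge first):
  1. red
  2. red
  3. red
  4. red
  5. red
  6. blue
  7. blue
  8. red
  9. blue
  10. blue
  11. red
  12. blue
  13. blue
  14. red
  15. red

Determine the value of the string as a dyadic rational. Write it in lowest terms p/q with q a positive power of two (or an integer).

v(r) = { (no moves) | 0 } ⇒ -1
v(rr) = { (no moves) | -1; 0 } ⇒ -2
v(rrr) = { (no moves) | -2; -1; 0 } ⇒ -3
v(rrrr) = { (no moves) | -3; -2; -1; 0 } ⇒ -4
v(rrrrr) = { (no moves) | -4; -3; -2; -1; 0 } ⇒ -5
v(rrrrrb) = { -5 | -4; -3; -2; -1; 0 } ⇒ -9/2
v(rrrrrbb) = { -5; -9/2 | -4; -3; -2; -1; 0 } ⇒ -17/4
v(rrrrrbbr) = { -5; -9/2 | -17/4; -4; -3; -2; -1; 0 } ⇒ -35/8
v(rrrrrbbrb) = { -5; -9/2; -35/8 | -17/4; -4; -3; -2; -1; 0 } ⇒ -69/16
v(rrrrrbbrbb) = { -5; -9/2; -35/8; -69/16 | -17/4; -4; -3; -2; -1; 0 } ⇒ -137/32
v(rrrrrbbrbbr) = { -5; -9/2; -35/8; -69/16 | -137/32; -17/4; -4; -3; -2; -1; 0 } ⇒ -275/64
v(rrrrrbbrbbrb) = { -5; -9/2; -35/8; -69/16; -275/64 | -137/32; -17/4; -4; -3; -2; -1; 0 } ⇒ -549/128
v(rrrrrbbrbbrbb) = { -5; -9/2; -35/8; -69/16; -275/64; -549/128 | -137/32; -17/4; -4; -3; -2; -1; 0 } ⇒ -1097/256
v(rrrrrbbrbbrbbr) = { -5; -9/2; -35/8; -69/16; -275/64; -549/128 | -1097/256; -137/32; -17/4; -4; -3; -2; -1; 0 } ⇒ -2195/512
v(rrrrrbbrbbrbbrr) = { -5; -9/2; -35/8; -69/16; -275/64; -549/128 | -2195/512; -1097/256; -137/32; -17/4; -4; -3; -2; -1; 0 } ⇒ -4391/1024

-4391/1024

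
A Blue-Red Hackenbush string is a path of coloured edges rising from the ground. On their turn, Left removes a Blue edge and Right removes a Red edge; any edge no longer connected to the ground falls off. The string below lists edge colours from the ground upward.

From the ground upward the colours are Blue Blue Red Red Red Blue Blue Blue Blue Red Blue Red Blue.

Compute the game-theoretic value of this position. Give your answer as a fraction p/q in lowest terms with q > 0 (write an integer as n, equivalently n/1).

2539/2048

Prefix values for Blue Blue Red Red Red Blue Blue Blue Blue Red Blue Red Blue via {L|R} + simplicity:
step 1: add Blue to get B; options L={ 0 } R={ · } => 1
step 2: add Blue to get BB; options L={ 0; 1 } R={ · } => 2
step 3: add Red to get BBR; options L={ 0; 1 } R={ 2 } => 3/2
step 4: add Red to get BBRR; options L={ 0; 1 } R={ 3/2; 2 } => 5/4
step 5: add Red to get BBRRR; options L={ 0; 1 } R={ 5/4; 3/2; 2 } => 9/8
step 6: add Blue to get BBRRRB; options L={ 0; 1; 9/8 } R={ 5/4; 3/2; 2 } => 19/16
step 7: add Blue to get BBRRRBB; options L={ 0; 1; 9/8; 19/16 } R={ 5/4; 3/2; 2 } => 39/32
step 8: add Blue to get BBRRRBBB; options L={ 0; 1; 9/8; 19/16; 39/32 } R={ 5/4; 3/2; 2 } => 79/64
step 9: add Blue to get BBRRRBBBB; options L={ 0; 1; 9/8; 19/16; 39/32; 79/64 } R={ 5/4; 3/2; 2 } => 159/128
step 10: add Red to get BBRRRBBBBR; options L={ 0; 1; 9/8; 19/16; 39/32; 79/64 } R={ 159/128; 5/4; 3/2; 2 } => 317/256
step 11: add Blue to get BBRRRBBBBRB; options L={ 0; 1; 9/8; 19/16; 39/32; 79/64; 317/256 } R={ 159/128; 5/4; 3/2; 2 } => 635/512
step 12: add Red to get BBRRRBBBBRBR; options L={ 0; 1; 9/8; 19/16; 39/32; 79/64; 317/256 } R={ 635/512; 159/128; 5/4; 3/2; 2 } => 1269/1024
step 13: add Blue to get BBRRRBBBBRBRB; options L={ 0; 1; 9/8; 19/16; 39/32; 79/64; 317/256; 1269/1024 } R={ 635/512; 159/128; 5/4; 3/2; 2 } => 2539/2048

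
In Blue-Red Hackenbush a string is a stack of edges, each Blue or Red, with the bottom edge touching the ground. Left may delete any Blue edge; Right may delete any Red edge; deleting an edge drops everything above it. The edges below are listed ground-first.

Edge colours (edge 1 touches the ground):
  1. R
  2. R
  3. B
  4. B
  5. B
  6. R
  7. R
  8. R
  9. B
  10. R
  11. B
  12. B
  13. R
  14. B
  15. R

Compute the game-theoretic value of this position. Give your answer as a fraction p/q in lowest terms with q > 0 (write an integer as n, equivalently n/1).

edge 1 of 15 (R): {  | 0 } — -1
edge 2 of 15 (R): {  | -1,0 } — -2
edge 3 of 15 (B): { -2 | -1,0 } — -3/2
edge 4 of 15 (B): { -2,-3/2 | -1,0 } — -5/4
edge 5 of 15 (B): { -2,-3/2,-5/4 | -1,0 } — -9/8
edge 6 of 15 (R): { -2,-3/2,-5/4 | -9/8,-1,0 } — -19/16
edge 7 of 15 (R): { -2,-3/2,-5/4 | -19/16,-9/8,-1,0 } — -39/32
edge 8 of 15 (R): { -2,-3/2,-5/4 | -39/32,-19/16,-9/8,-1,0 } — -79/64
edge 9 of 15 (B): { -2,-3/2,-5/4,-79/64 | -39/32,-19/16,-9/8,-1,0 } — -157/128
edge 10 of 15 (R): { -2,-3/2,-5/4,-79/64 | -157/128,-39/32,-19/16,-9/8,-1,0 } — -315/256
edge 11 of 15 (B): { -2,-3/2,-5/4,-79/64,-315/256 | -157/128,-39/32,-19/16,-9/8,-1,0 } — -629/512
edge 12 of 15 (B): { -2,-3/2,-5/4,-79/64,-315/256,-629/512 | -157/128,-39/32,-19/16,-9/8,-1,0 } — -1257/1024
edge 13 of 15 (R): { -2,-3/2,-5/4,-79/64,-315/256,-629/512 | -1257/1024,-157/128,-39/32,-19/16,-9/8,-1,0 } — -2515/2048
edge 14 of 15 (B): { -2,-3/2,-5/4,-79/64,-315/256,-629/512,-2515/2048 | -1257/1024,-157/128,-39/32,-19/16,-9/8,-1,0 } — -5029/4096
edge 15 of 15 (R): { -2,-3/2,-5/4,-79/64,-315/256,-629/512,-2515/2048 | -5029/4096,-1257/1024,-157/128,-39/32,-19/16,-9/8,-1,0 } — -10059/8192

-10059/8192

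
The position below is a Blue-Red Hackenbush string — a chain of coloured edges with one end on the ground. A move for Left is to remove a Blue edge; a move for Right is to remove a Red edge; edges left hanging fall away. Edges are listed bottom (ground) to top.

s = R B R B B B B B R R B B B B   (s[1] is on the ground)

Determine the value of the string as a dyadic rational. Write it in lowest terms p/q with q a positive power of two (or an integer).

Recurse on prefixes of the 14-edge string R B R B B B B B R R B B B B:
step 1: add R to get R; options L={ none } R={ 0 } => -1
step 2: add B to get RB; options L={ -1 } R={ 0 } => -1/2
step 3: add R to get RBR; options L={ -1 } R={ -1/2, 0 } => -3/4
step 4: add B to get RBRB; options L={ -1, -3/4 } R={ -1/2, 0 } => -5/8
step 5: add B to get RBRBB; options L={ -1, -3/4, -5/8 } R={ -1/2, 0 } => -9/16
step 6: add B to get RBRBBB; options L={ -1, -3/4, -5/8, -9/16 } R={ -1/2, 0 } => -17/32
step 7: add B to get RBRBBBB; options L={ -1, -3/4, -5/8, -9/16, -17/32 } R={ -1/2, 0 } => -33/64
step 8: add B to get RBRBBBBB; options L={ -1, -3/4, -5/8, -9/16, -17/32, -33/64 } R={ -1/2, 0 } => -65/128
step 9: add R to get RBRBBBBBR; options L={ -1, -3/4, -5/8, -9/16, -17/32, -33/64 } R={ -65/128, -1/2, 0 } => -131/256
step 10: add R to get RBRBBBBBRR; options L={ -1, -3/4, -5/8, -9/16, -17/32, -33/64 } R={ -131/256, -65/128, -1/2, 0 } => -263/512
step 11: add B to get RBRBBBBBRRB; options L={ -1, -3/4, -5/8, -9/16, -17/32, -33/64, -263/512 } R={ -131/256, -65/128, -1/2, 0 } => -525/1024
step 12: add B to get RBRBBBBBRRBB; options L={ -1, -3/4, -5/8, -9/16, -17/32, -33/64, -263/512, -525/1024 } R={ -131/256, -65/128, -1/2, 0 } => -1049/2048
step 13: add B to get RBRBBBBBRRBBB; options L={ -1, -3/4, -5/8, -9/16, -17/32, -33/64, -263/512, -525/1024, -1049/2048 } R={ -131/256, -65/128, -1/2, 0 } => -2097/4096
step 14: add B to get RBRBBBBBRRBBBB; options L={ -1, -3/4, -5/8, -9/16, -17/32, -33/64, -263/512, -525/1024, -1049/2048, -2097/4096 } R={ -131/256, -65/128, -1/2, 0 } => -4193/8192

-4193/8192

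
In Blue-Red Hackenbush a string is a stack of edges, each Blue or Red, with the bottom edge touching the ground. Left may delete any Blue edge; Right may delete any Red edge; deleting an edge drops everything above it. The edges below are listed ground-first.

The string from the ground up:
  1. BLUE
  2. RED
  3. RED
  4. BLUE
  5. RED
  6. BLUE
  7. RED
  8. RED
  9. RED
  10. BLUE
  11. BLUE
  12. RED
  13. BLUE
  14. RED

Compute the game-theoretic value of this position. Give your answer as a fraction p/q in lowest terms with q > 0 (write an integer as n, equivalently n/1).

B: Left { 0 }, Right { (no moves) } = simplest 1
BR: Left { 0 }, Right { 1 } = simplest 1/2
BRR: Left { 0 }, Right { 1/2 1 } = simplest 1/4
BRRB: Left { 0 1/4 }, Right { 1/2 1 } = simplest 3/8
BRRBR: Left { 0 1/4 }, Right { 3/8 1/2 1 } = simplest 5/16
BRRBRB: Left { 0 1/4 5/16 }, Right { 3/8 1/2 1 } = simplest 11/32
BRRBRBR: Left { 0 1/4 5/16 }, Right { 11/32 3/8 1/2 1 } = simplest 21/64
BRRBRBRR: Left { 0 1/4 5/16 }, Right { 21/64 11/32 3/8 1/2 1 } = simplest 41/128
BRRBRBRRR: Left { 0 1/4 5/16 }, Right { 41/128 21/64 11/32 3/8 1/2 1 } = simplest 81/256
BRRBRBRRRB: Left { 0 1/4 5/16 81/256 }, Right { 41/128 21/64 11/32 3/8 1/2 1 } = simplest 163/512
BRRBRBRRRBB: Left { 0 1/4 5/16 81/256 163/512 }, Right { 41/128 21/64 11/32 3/8 1/2 1 } = simplest 327/1024
BRRBRBRRRBBR: Left { 0 1/4 5/16 81/256 163/512 }, Right { 327/1024 41/128 21/64 11/32 3/8 1/2 1 } = simplest 653/2048
BRRBRBRRRBBRB: Left { 0 1/4 5/16 81/256 163/512 653/2048 }, Right { 327/1024 41/128 21/64 11/32 3/8 1/2 1 } = simplest 1307/4096
BRRBRBRRRBBRBR: Left { 0 1/4 5/16 81/256 163/512 653/2048 }, Right { 1307/4096 327/1024 41/128 21/64 11/32 3/8 1/2 1 } = simplest 2613/8192

2613/8192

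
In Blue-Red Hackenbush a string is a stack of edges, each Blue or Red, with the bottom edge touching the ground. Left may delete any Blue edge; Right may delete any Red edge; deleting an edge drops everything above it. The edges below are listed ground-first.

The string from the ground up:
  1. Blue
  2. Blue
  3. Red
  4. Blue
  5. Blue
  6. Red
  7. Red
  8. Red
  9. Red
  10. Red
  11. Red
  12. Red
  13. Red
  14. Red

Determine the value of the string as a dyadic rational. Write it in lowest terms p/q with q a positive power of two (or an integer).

7169/4096

edge 1 of 14 (Blue): { 0 |  } -> 1
edge 2 of 14 (Blue): { 0, 1 |  } -> 2
edge 3 of 14 (Red): { 0, 1 | 2 } -> 3/2
edge 4 of 14 (Blue): { 0, 1, 3/2 | 2 } -> 7/4
edge 5 of 14 (Blue): { 0, 1, 3/2, 7/4 | 2 } -> 15/8
edge 6 of 14 (Red): { 0, 1, 3/2, 7/4 | 15/8, 2 } -> 29/16
edge 7 of 14 (Red): { 0, 1, 3/2, 7/4 | 29/16, 15/8, 2 } -> 57/32
edge 8 of 14 (Red): { 0, 1, 3/2, 7/4 | 57/32, 29/16, 15/8, 2 } -> 113/64
edge 9 of 14 (Red): { 0, 1, 3/2, 7/4 | 113/64, 57/32, 29/16, 15/8, 2 } -> 225/128
edge 10 of 14 (Red): { 0, 1, 3/2, 7/4 | 225/128, 113/64, 57/32, 29/16, 15/8, 2 } -> 449/256
edge 11 of 14 (Red): { 0, 1, 3/2, 7/4 | 449/256, 225/128, 113/64, 57/32, 29/16, 15/8, 2 } -> 897/512
edge 12 of 14 (Red): { 0, 1, 3/2, 7/4 | 897/512, 449/256, 225/128, 113/64, 57/32, 29/16, 15/8, 2 } -> 1793/1024
edge 13 of 14 (Red): { 0, 1, 3/2, 7/4 | 1793/1024, 897/512, 449/256, 225/128, 113/64, 57/32, 29/16, 15/8, 2 } -> 3585/2048
edge 14 of 14 (Red): { 0, 1, 3/2, 7/4 | 3585/2048, 1793/1024, 897/512, 449/256, 225/128, 113/64, 57/32, 29/16, 15/8, 2 } -> 7169/4096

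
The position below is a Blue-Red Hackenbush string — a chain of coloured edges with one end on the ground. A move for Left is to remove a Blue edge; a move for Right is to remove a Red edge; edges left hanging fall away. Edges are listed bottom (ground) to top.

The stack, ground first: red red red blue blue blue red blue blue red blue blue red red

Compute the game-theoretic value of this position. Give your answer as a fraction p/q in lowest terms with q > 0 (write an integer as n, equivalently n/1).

r: Left { none }, Right { 0 } → simplest -1
rr: Left { none }, Right { -1; 0 } → simplest -2
rrr: Left { none }, Right { -2; -1; 0 } → simplest -3
rrrb: Left { -3 }, Right { -2; -1; 0 } → simplest -5/2
rrrbb: Left { -3; -5/2 }, Right { -2; -1; 0 } → simplest -9/4
rrrbbb: Left { -3; -5/2; -9/4 }, Right { -2; -1; 0 } → simplest -17/8
rrrbbbr: Left { -3; -5/2; -9/4 }, Right { -17/8; -2; -1; 0 } → simplest -35/16
rrrbbbrb: Left { -3; -5/2; -9/4; -35/16 }, Right { -17/8; -2; -1; 0 } → simplest -69/32
rrrbbbrbb: Left { -3; -5/2; -9/4; -35/16; -69/32 }, Right { -17/8; -2; -1; 0 } → simplest -137/64
rrrbbbrbbr: Left { -3; -5/2; -9/4; -35/16; -69/32 }, Right { -137/64; -17/8; -2; -1; 0 } → simplest -275/128
rrrbbbrbbrb: Left { -3; -5/2; -9/4; -35/16; -69/32; -275/128 }, Right { -137/64; -17/8; -2; -1; 0 } → simplest -549/256
rrrbbbrbbrbb: Left { -3; -5/2; -9/4; -35/16; -69/32; -275/128; -549/256 }, Right { -137/64; -17/8; -2; -1; 0 } → simplest -1097/512
rrrbbbrbbrbbr: Left { -3; -5/2; -9/4; -35/16; -69/32; -275/128; -549/256 }, Right { -1097/512; -137/64; -17/8; -2; -1; 0 } → simplest -2195/1024
rrrbbbrbbrbbrr: Left { -3; -5/2; -9/4; -35/16; -69/32; -275/128; -549/256 }, Right { -2195/1024; -1097/512; -137/64; -17/8; -2; -1; 0 } → simplest -4391/2048

-4391/2048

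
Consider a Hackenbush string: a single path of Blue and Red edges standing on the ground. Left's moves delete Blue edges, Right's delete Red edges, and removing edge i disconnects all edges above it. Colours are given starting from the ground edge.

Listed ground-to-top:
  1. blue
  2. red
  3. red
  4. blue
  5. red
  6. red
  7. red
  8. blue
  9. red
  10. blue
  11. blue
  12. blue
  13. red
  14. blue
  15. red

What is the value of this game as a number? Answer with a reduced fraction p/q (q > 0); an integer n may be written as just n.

step 1: add blue to get b; options L={ 0 } R={ · } → 1
step 2: add red to get br; options L={ 0 } R={ 1 } → 1/2
step 3: add red to get brr; options L={ 0 } R={ 1/2, 1 } → 1/4
step 4: add blue to get brrb; options L={ 0, 1/4 } R={ 1/2, 1 } → 3/8
step 5: add red to get brrbr; options L={ 0, 1/4 } R={ 3/8, 1/2, 1 } → 5/16
step 6: add red to get brrbrr; options L={ 0, 1/4 } R={ 5/16, 3/8, 1/2, 1 } → 9/32
step 7: add red to get brrbrrr; options L={ 0, 1/4 } R={ 9/32, 5/16, 3/8, 1/2, 1 } → 17/64
step 8: add blue to get brrbrrrb; options L={ 0, 1/4, 17/64 } R={ 9/32, 5/16, 3/8, 1/2, 1 } → 35/128
step 9: add red to get brrbrrrbr; options L={ 0, 1/4, 17/64 } R={ 35/128, 9/32, 5/16, 3/8, 1/2, 1 } → 69/256
step 10: add blue to get brrbrrrbrb; options L={ 0, 1/4, 17/64, 69/256 } R={ 35/128, 9/32, 5/16, 3/8, 1/2, 1 } → 139/512
step 11: add blue to get brrbrrrbrbb; options L={ 0, 1/4, 17/64, 69/256, 139/512 } R={ 35/128, 9/32, 5/16, 3/8, 1/2, 1 } → 279/1024
step 12: add blue to get brrbrrrbrbbb; options L={ 0, 1/4, 17/64, 69/256, 139/512, 279/1024 } R={ 35/128, 9/32, 5/16, 3/8, 1/2, 1 } → 559/2048
step 13: add red to get brrbrrrbrbbbr; options L={ 0, 1/4, 17/64, 69/256, 139/512, 279/1024 } R={ 559/2048, 35/128, 9/32, 5/16, 3/8, 1/2, 1 } → 1117/4096
step 14: add blue to get brrbrrrbrbbbrb; options L={ 0, 1/4, 17/64, 69/256, 139/512, 279/1024, 1117/4096 } R={ 559/2048, 35/128, 9/32, 5/16, 3/8, 1/2, 1 } → 2235/8192
step 15: add red to get brrbrrrbrbbbrbr; options L={ 0, 1/4, 17/64, 69/256, 139/512, 279/1024, 1117/4096 } R={ 2235/8192, 559/2048, 35/128, 9/32, 5/16, 3/8, 1/2, 1 } → 4469/16384

4469/16384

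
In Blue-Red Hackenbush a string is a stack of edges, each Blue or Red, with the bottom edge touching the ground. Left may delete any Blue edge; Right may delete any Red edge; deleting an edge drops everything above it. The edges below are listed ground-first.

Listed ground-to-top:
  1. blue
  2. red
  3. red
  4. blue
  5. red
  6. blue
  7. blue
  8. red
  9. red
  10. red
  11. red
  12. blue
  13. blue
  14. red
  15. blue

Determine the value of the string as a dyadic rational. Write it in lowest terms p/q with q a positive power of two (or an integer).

5659/16384

Recurse on prefixes of the 15-edge string blue red red blue red blue blue red red red red blue blue red blue:
b: Left { 0 }, Right { — } so simplest 1
br: Left { 0 }, Right { 1 } so simplest 1/2
brr: Left { 0 }, Right { 1/2 1 } so simplest 1/4
brrb: Left { 0 1/4 }, Right { 1/2 1 } so simplest 3/8
brrbr: Left { 0 1/4 }, Right { 3/8 1/2 1 } so simplest 5/16
brrbrb: Left { 0 1/4 5/16 }, Right { 3/8 1/2 1 } so simplest 11/32
brrbrbb: Left { 0 1/4 5/16 11/32 }, Right { 3/8 1/2 1 } so simplest 23/64
brrbrbbr: Left { 0 1/4 5/16 11/32 }, Right { 23/64 3/8 1/2 1 } so simplest 45/128
brrbrbbrr: Left { 0 1/4 5/16 11/32 }, Right { 45/128 23/64 3/8 1/2 1 } so simplest 89/256
brrbrbbrrr: Left { 0 1/4 5/16 11/32 }, Right { 89/256 45/128 23/64 3/8 1/2 1 } so simplest 177/512
brrbrbbrrrr: Left { 0 1/4 5/16 11/32 }, Right { 177/512 89/256 45/128 23/64 3/8 1/2 1 } so simplest 353/1024
brrbrbbrrrrb: Left { 0 1/4 5/16 11/32 353/1024 }, Right { 177/512 89/256 45/128 23/64 3/8 1/2 1 } so simplest 707/2048
brrbrbbrrrrbb: Left { 0 1/4 5/16 11/32 353/1024 707/2048 }, Right { 177/512 89/256 45/128 23/64 3/8 1/2 1 } so simplest 1415/4096
brrbrbbrrrrbbr: Left { 0 1/4 5/16 11/32 353/1024 707/2048 }, Right { 1415/4096 177/512 89/256 45/128 23/64 3/8 1/2 1 } so simplest 2829/8192
brrbrbbrrrrbbrb: Left { 0 1/4 5/16 11/32 353/1024 707/2048 2829/8192 }, Right { 1415/4096 177/512 89/256 45/128 23/64 3/8 1/2 1 } so simplest 5659/16384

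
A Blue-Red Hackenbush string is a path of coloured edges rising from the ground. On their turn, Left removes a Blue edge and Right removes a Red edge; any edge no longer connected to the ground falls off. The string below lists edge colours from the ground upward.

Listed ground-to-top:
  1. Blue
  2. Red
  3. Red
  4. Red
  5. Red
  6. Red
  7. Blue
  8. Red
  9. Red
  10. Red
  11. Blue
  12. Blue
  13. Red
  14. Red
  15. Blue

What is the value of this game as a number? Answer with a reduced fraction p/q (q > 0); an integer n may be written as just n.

val(B) = { 0 |  } → 1
val(BR) = { 0 | 1 } → 1/2
val(BRR) = { 0 | 1/2,1 } → 1/4
val(BRRR) = { 0 | 1/4,1/2,1 } → 1/8
val(BRRRR) = { 0 | 1/8,1/4,1/2,1 } → 1/16
val(BRRRRR) = { 0 | 1/16,1/8,1/4,1/2,1 } → 1/32
val(BRRRRRB) = { 0,1/32 | 1/16,1/8,1/4,1/2,1 } → 3/64
val(BRRRRRBR) = { 0,1/32 | 3/64,1/16,1/8,1/4,1/2,1 } → 5/128
val(BRRRRRBRR) = { 0,1/32 | 5/128,3/64,1/16,1/8,1/4,1/2,1 } → 9/256
val(BRRRRRBRRR) = { 0,1/32 | 9/256,5/128,3/64,1/16,1/8,1/4,1/2,1 } → 17/512
val(BRRRRRBRRRB) = { 0,1/32,17/512 | 9/256,5/128,3/64,1/16,1/8,1/4,1/2,1 } → 35/1024
val(BRRRRRBRRRBB) = { 0,1/32,17/512,35/1024 | 9/256,5/128,3/64,1/16,1/8,1/4,1/2,1 } → 71/2048
val(BRRRRRBRRRBBR) = { 0,1/32,17/512,35/1024 | 71/2048,9/256,5/128,3/64,1/16,1/8,1/4,1/2,1 } → 141/4096
val(BRRRRRBRRRBBRR) = { 0,1/32,17/512,35/1024 | 141/4096,71/2048,9/256,5/128,3/64,1/16,1/8,1/4,1/2,1 } → 281/8192
val(BRRRRRBRRRBBRRB) = { 0,1/32,17/512,35/1024,281/8192 | 141/4096,71/2048,9/256,5/128,3/64,1/16,1/8,1/4,1/2,1 } → 563/16384

563/16384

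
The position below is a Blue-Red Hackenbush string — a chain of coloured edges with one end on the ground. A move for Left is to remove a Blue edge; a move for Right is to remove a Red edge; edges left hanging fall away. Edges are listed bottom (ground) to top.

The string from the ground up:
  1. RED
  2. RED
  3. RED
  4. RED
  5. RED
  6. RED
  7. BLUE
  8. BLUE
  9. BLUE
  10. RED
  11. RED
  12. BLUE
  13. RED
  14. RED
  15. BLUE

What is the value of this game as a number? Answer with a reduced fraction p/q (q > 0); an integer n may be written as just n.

-2669/512

Prefix values for RED RED RED RED RED RED BLUE BLUE BLUE RED RED BLUE RED RED BLUE via {L|R} + simplicity:
edge 1 of 15 (RED): { — | 0 } -> -1
edge 2 of 15 (RED): { — | -1; 0 } -> -2
edge 3 of 15 (RED): { — | -2; -1; 0 } -> -3
edge 4 of 15 (RED): { — | -3; -2; -1; 0 } -> -4
edge 5 of 15 (RED): { — | -4; -3; -2; -1; 0 } -> -5
edge 6 of 15 (RED): { — | -5; -4; -3; -2; -1; 0 } -> -6
edge 7 of 15 (BLUE): { -6 | -5; -4; -3; -2; -1; 0 } -> -11/2
edge 8 of 15 (BLUE): { -6; -11/2 | -5; -4; -3; -2; -1; 0 } -> -21/4
edge 9 of 15 (BLUE): { -6; -11/2; -21/4 | -5; -4; -3; -2; -1; 0 } -> -41/8
edge 10 of 15 (RED): { -6; -11/2; -21/4 | -41/8; -5; -4; -3; -2; -1; 0 } -> -83/16
edge 11 of 15 (RED): { -6; -11/2; -21/4 | -83/16; -41/8; -5; -4; -3; -2; -1; 0 } -> -167/32
edge 12 of 15 (BLUE): { -6; -11/2; -21/4; -167/32 | -83/16; -41/8; -5; -4; -3; -2; -1; 0 } -> -333/64
edge 13 of 15 (RED): { -6; -11/2; -21/4; -167/32 | -333/64; -83/16; -41/8; -5; -4; -3; -2; -1; 0 } -> -667/128
edge 14 of 15 (RED): { -6; -11/2; -21/4; -167/32 | -667/128; -333/64; -83/16; -41/8; -5; -4; -3; -2; -1; 0 } -> -1335/256
edge 15 of 15 (BLUE): { -6; -11/2; -21/4; -167/32; -1335/256 | -667/128; -333/64; -83/16; -41/8; -5; -4; -3; -2; -1; 0 } -> -2669/512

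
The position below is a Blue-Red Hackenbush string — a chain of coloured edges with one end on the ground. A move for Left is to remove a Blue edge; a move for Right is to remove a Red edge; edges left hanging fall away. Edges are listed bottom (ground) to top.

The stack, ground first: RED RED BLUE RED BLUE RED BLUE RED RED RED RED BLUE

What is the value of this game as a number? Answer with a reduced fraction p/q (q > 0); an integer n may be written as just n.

-1725/1024

Recurse on prefixes of the 12-edge string RED RED BLUE RED BLUE RED BLUE RED RED RED RED BLUE:
edge 1 of 12 (RED): {  | 0 } ⇒ -1
edge 2 of 12 (RED): {  | -1, 0 } ⇒ -2
edge 3 of 12 (BLUE): { -2 | -1, 0 } ⇒ -3/2
edge 4 of 12 (RED): { -2 | -3/2, -1, 0 } ⇒ -7/4
edge 5 of 12 (BLUE): { -2, -7/4 | -3/2, -1, 0 } ⇒ -13/8
edge 6 of 12 (RED): { -2, -7/4 | -13/8, -3/2, -1, 0 } ⇒ -27/16
edge 7 of 12 (BLUE): { -2, -7/4, -27/16 | -13/8, -3/2, -1, 0 } ⇒ -53/32
edge 8 of 12 (RED): { -2, -7/4, -27/16 | -53/32, -13/8, -3/2, -1, 0 } ⇒ -107/64
edge 9 of 12 (RED): { -2, -7/4, -27/16 | -107/64, -53/32, -13/8, -3/2, -1, 0 } ⇒ -215/128
edge 10 of 12 (RED): { -2, -7/4, -27/16 | -215/128, -107/64, -53/32, -13/8, -3/2, -1, 0 } ⇒ -431/256
edge 11 of 12 (RED): { -2, -7/4, -27/16 | -431/256, -215/128, -107/64, -53/32, -13/8, -3/2, -1, 0 } ⇒ -863/512
edge 12 of 12 (BLUE): { -2, -7/4, -27/16, -863/512 | -431/256, -215/128, -107/64, -53/32, -13/8, -3/2, -1, 0 } ⇒ -1725/1024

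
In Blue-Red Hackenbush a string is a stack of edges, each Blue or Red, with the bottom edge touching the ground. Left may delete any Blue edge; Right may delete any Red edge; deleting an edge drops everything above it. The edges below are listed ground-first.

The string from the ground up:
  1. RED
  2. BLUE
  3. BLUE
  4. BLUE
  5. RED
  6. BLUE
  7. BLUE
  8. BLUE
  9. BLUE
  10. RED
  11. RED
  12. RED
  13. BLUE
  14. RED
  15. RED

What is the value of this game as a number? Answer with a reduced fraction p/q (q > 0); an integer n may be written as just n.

R: Left { · }, Right { 0 } gives simplest -1
RB: Left { -1 }, Right { 0 } gives simplest -1/2
RBB: Left { -1,-1/2 }, Right { 0 } gives simplest -1/4
RBBB: Left { -1,-1/2,-1/4 }, Right { 0 } gives simplest -1/8
RBBBR: Left { -1,-1/2,-1/4 }, Right { -1/8,0 } gives simplest -3/16
RBBBRB: Left { -1,-1/2,-1/4,-3/16 }, Right { -1/8,0 } gives simplest -5/32
RBBBRBB: Left { -1,-1/2,-1/4,-3/16,-5/32 }, Right { -1/8,0 } gives simplest -9/64
RBBBRBBB: Left { -1,-1/2,-1/4,-3/16,-5/32,-9/64 }, Right { -1/8,0 } gives simplest -17/128
RBBBRBBBB: Left { -1,-1/2,-1/4,-3/16,-5/32,-9/64,-17/128 }, Right { -1/8,0 } gives simplest -33/256
RBBBRBBBBR: Left { -1,-1/2,-1/4,-3/16,-5/32,-9/64,-17/128 }, Right { -33/256,-1/8,0 } gives simplest -67/512
RBBBRBBBBRR: Left { -1,-1/2,-1/4,-3/16,-5/32,-9/64,-17/128 }, Right { -67/512,-33/256,-1/8,0 } gives simplest -135/1024
RBBBRBBBBRRR: Left { -1,-1/2,-1/4,-3/16,-5/32,-9/64,-17/128 }, Right { -135/1024,-67/512,-33/256,-1/8,0 } gives simplest -271/2048
RBBBRBBBBRRRB: Left { -1,-1/2,-1/4,-3/16,-5/32,-9/64,-17/128,-271/2048 }, Right { -135/1024,-67/512,-33/256,-1/8,0 } gives simplest -541/4096
RBBBRBBBBRRRBR: Left { -1,-1/2,-1/4,-3/16,-5/32,-9/64,-17/128,-271/2048 }, Right { -541/4096,-135/1024,-67/512,-33/256,-1/8,0 } gives simplest -1083/8192
RBBBRBBBBRRRBRR: Left { -1,-1/2,-1/4,-3/16,-5/32,-9/64,-17/128,-271/2048 }, Right { -1083/8192,-541/4096,-135/1024,-67/512,-33/256,-1/8,0 } gives simplest -2167/16384

-2167/16384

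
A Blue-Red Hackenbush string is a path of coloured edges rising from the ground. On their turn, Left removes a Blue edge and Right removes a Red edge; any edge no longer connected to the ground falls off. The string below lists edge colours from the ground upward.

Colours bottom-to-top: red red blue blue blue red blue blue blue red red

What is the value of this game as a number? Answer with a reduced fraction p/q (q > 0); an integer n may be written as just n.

-583/512

step 1: add red to get r; options L={ none } R={ 0 } — -1
step 2: add red to get rr; options L={ none } R={ -1; 0 } — -2
step 3: add blue to get rrb; options L={ -2 } R={ -1; 0 } — -3/2
step 4: add blue to get rrbb; options L={ -2; -3/2 } R={ -1; 0 } — -5/4
step 5: add blue to get rrbbb; options L={ -2; -3/2; -5/4 } R={ -1; 0 } — -9/8
step 6: add red to get rrbbbr; options L={ -2; -3/2; -5/4 } R={ -9/8; -1; 0 } — -19/16
step 7: add blue to get rrbbbrb; options L={ -2; -3/2; -5/4; -19/16 } R={ -9/8; -1; 0 } — -37/32
step 8: add blue to get rrbbbrbb; options L={ -2; -3/2; -5/4; -19/16; -37/32 } R={ -9/8; -1; 0 } — -73/64
step 9: add blue to get rrbbbrbbb; options L={ -2; -3/2; -5/4; -19/16; -37/32; -73/64 } R={ -9/8; -1; 0 } — -145/128
step 10: add red to get rrbbbrbbbr; options L={ -2; -3/2; -5/4; -19/16; -37/32; -73/64 } R={ -145/128; -9/8; -1; 0 } — -291/256
step 11: add red to get rrbbbrbbbrr; options L={ -2; -3/2; -5/4; -19/16; -37/32; -73/64 } R={ -291/256; -145/128; -9/8; -1; 0 } — -583/512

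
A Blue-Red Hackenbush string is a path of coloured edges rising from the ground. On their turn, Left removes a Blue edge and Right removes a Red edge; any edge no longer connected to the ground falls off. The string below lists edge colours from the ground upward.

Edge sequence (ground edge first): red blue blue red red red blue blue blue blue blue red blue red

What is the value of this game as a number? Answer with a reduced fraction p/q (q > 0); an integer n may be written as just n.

Build value(s[:k]) for k = 1..14, string s = red blue blue red red red blue blue blue blue blue red blue red.
1 of 14 · r · max L −∞ · min R 0 ⇒ -1
2 of 14 · rb · max L -1 · min R 0 ⇒ -1/2
3 of 14 · rbb · max L -1/2 · min R 0 ⇒ -1/4
4 of 14 · rbbr · max L -1/2 · min R -1/4 ⇒ -3/8
5 of 14 · rbbrr · max L -1/2 · min R -3/8 ⇒ -7/16
6 of 14 · rbbrrr · max L -1/2 · min R -7/16 ⇒ -15/32
7 of 14 · rbbrrrb · max L -15/32 · min R -7/16 ⇒ -29/64
8 of 14 · rbbrrrbb · max L -29/64 · min R -7/16 ⇒ -57/128
9 of 14 · rbbrrrbbb · max L -57/128 · min R -7/16 ⇒ -113/256
10 of 14 · rbbrrrbbbb · max L -113/256 · min R -7/16 ⇒ -225/512
11 of 14 · rbbrrrbbbbb · max L -225/512 · min R -7/16 ⇒ -449/1024
12 of 14 · rbbrrrbbbbbr · max L -225/512 · min R -449/1024 ⇒ -899/2048
13 of 14 · rbbrrrbbbbbrb · max L -899/2048 · min R -449/1024 ⇒ -1797/4096
14 of 14 · rbbrrrbbbbbrbr · max L -899/2048 · min R -1797/4096 ⇒ -3595/8192

-3595/8192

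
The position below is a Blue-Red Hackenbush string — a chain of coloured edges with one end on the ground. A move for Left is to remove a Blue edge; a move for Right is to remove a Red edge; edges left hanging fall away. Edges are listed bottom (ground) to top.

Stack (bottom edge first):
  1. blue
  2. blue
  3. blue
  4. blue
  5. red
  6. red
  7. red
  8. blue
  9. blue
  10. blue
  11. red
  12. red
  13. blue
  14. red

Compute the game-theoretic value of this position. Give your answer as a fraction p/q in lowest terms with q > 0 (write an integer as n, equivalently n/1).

Prefix values for blue blue blue blue red red red blue blue blue red red blue red via {L|R} + simplicity:
1 of 14 · b · max L 0 · min R +∞ ⇒ 1
2 of 14 · bb · max L 1 · min R +∞ ⇒ 2
3 of 14 · bbb · max L 2 · min R +∞ ⇒ 3
4 of 14 · bbbb · max L 3 · min R +∞ ⇒ 4
5 of 14 · bbbbr · max L 3 · min R 4 ⇒ 7/2
6 of 14 · bbbbrr · max L 3 · min R 7/2 ⇒ 13/4
7 of 14 · bbbbrrr · max L 3 · min R 13/4 ⇒ 25/8
8 of 14 · bbbbrrrb · max L 25/8 · min R 13/4 ⇒ 51/16
9 of 14 · bbbbrrrbb · max L 51/16 · min R 13/4 ⇒ 103/32
10 of 14 · bbbbrrrbbb · max L 103/32 · min R 13/4 ⇒ 207/64
11 of 14 · bbbbrrrbbbr · max L 103/32 · min R 207/64 ⇒ 413/128
12 of 14 · bbbbrrrbbbrr · max L 103/32 · min R 413/128 ⇒ 825/256
13 of 14 · bbbbrrrbbbrrb · max L 825/256 · min R 413/128 ⇒ 1651/512
14 of 14 · bbbbrrrbbbrrbr · max L 825/256 · min R 1651/512 ⇒ 3301/1024

3301/1024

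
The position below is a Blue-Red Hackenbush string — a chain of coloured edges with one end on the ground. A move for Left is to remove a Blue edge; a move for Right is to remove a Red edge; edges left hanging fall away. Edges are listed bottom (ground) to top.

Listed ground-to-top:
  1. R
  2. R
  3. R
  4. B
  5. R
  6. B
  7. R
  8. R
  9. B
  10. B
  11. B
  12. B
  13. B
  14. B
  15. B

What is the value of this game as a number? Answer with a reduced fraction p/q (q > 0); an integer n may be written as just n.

1 of 15 · R · max L −∞ · min R 0 — -1
2 of 15 · RR · max L −∞ · min R -1 — -2
3 of 15 · RRR · max L −∞ · min R -2 — -3
4 of 15 · RRRB · max L -3 · min R -2 — -5/2
5 of 15 · RRRBR · max L -3 · min R -5/2 — -11/4
6 of 15 · RRRBRB · max L -11/4 · min R -5/2 — -21/8
7 of 15 · RRRBRBR · max L -11/4 · min R -21/8 — -43/16
8 of 15 · RRRBRBRR · max L -11/4 · min R -43/16 — -87/32
9 of 15 · RRRBRBRRB · max L -87/32 · min R -43/16 — -173/64
10 of 15 · RRRBRBRRBB · max L -173/64 · min R -43/16 — -345/128
11 of 15 · RRRBRBRRBBB · max L -345/128 · min R -43/16 — -689/256
12 of 15 · RRRBRBRRBBBB · max L -689/256 · min R -43/16 — -1377/512
13 of 15 · RRRBRBRRBBBBB · max L -1377/512 · min R -43/16 — -2753/1024
14 of 15 · RRRBRBRRBBBBBB · max L -2753/1024 · min R -43/16 — -5505/2048
15 of 15 · RRRBRBRRBBBBBBB · max L -5505/2048 · min R -43/16 — -11009/4096

-11009/4096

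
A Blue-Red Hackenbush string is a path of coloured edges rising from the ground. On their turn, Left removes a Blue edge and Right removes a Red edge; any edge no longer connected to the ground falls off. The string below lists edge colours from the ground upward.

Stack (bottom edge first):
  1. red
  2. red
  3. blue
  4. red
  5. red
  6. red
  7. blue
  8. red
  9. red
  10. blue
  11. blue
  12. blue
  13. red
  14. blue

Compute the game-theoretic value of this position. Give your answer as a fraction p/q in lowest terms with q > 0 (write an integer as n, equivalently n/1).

1 of 14 · r · max L −∞ · min R 0 => -1
2 of 14 · rr · max L −∞ · min R -1 => -2
3 of 14 · rrb · max L -2 · min R -1 => -3/2
4 of 14 · rrbr · max L -2 · min R -3/2 => -7/4
5 of 14 · rrbrr · max L -2 · min R -7/4 => -15/8
6 of 14 · rrbrrr · max L -2 · min R -15/8 => -31/16
7 of 14 · rrbrrrb · max L -31/16 · min R -15/8 => -61/32
8 of 14 · rrbrrrbr · max L -31/16 · min R -61/32 => -123/64
9 of 14 · rrbrrrbrr · max L -31/16 · min R -123/64 => -247/128
10 of 14 · rrbrrrbrrb · max L -247/128 · min R -123/64 => -493/256
11 of 14 · rrbrrrbrrbb · max L -493/256 · min R -123/64 => -985/512
12 of 14 · rrbrrrbrrbbb · max L -985/512 · min R -123/64 => -1969/1024
13 of 14 · rrbrrrbrrbbbr · max L -985/512 · min R -1969/1024 => -3939/2048
14 of 14 · rrbrrrbrrbbbrb · max L -3939/2048 · min R -1969/1024 => -7877/4096

-7877/4096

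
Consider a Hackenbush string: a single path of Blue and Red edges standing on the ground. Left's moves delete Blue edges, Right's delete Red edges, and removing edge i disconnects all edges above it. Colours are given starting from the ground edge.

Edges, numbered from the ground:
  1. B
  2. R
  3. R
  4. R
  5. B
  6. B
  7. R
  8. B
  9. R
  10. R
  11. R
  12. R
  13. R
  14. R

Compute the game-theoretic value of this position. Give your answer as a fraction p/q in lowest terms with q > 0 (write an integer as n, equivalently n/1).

1665/8192

step 1: add B to get B; options L={ 0 } R={  } — 1
step 2: add R to get BR; options L={ 0 } R={ 1 } — 1/2
step 3: add R to get BRR; options L={ 0 } R={ 1/2 1 } — 1/4
step 4: add R to get BRRR; options L={ 0 } R={ 1/4 1/2 1 } — 1/8
step 5: add B to get BRRRB; options L={ 0 1/8 } R={ 1/4 1/2 1 } — 3/16
step 6: add B to get BRRRBB; options L={ 0 1/8 3/16 } R={ 1/4 1/2 1 } — 7/32
step 7: add R to get BRRRBBR; options L={ 0 1/8 3/16 } R={ 7/32 1/4 1/2 1 } — 13/64
step 8: add B to get BRRRBBRB; options L={ 0 1/8 3/16 13/64 } R={ 7/32 1/4 1/2 1 } — 27/128
step 9: add R to get BRRRBBRBR; options L={ 0 1/8 3/16 13/64 } R={ 27/128 7/32 1/4 1/2 1 } — 53/256
step 10: add R to get BRRRBBRBRR; options L={ 0 1/8 3/16 13/64 } R={ 53/256 27/128 7/32 1/4 1/2 1 } — 105/512
step 11: add R to get BRRRBBRBRRR; options L={ 0 1/8 3/16 13/64 } R={ 105/512 53/256 27/128 7/32 1/4 1/2 1 } — 209/1024
step 12: add R to get BRRRBBRBRRRR; options L={ 0 1/8 3/16 13/64 } R={ 209/1024 105/512 53/256 27/128 7/32 1/4 1/2 1 } — 417/2048
step 13: add R to get BRRRBBRBRRRRR; options L={ 0 1/8 3/16 13/64 } R={ 417/2048 209/1024 105/512 53/256 27/128 7/32 1/4 1/2 1 } — 833/4096
step 14: add R to get BRRRBBRBRRRRRR; options L={ 0 1/8 3/16 13/64 } R={ 833/4096 417/2048 209/1024 105/512 53/256 27/128 7/32 1/4 1/2 1 } — 1665/8192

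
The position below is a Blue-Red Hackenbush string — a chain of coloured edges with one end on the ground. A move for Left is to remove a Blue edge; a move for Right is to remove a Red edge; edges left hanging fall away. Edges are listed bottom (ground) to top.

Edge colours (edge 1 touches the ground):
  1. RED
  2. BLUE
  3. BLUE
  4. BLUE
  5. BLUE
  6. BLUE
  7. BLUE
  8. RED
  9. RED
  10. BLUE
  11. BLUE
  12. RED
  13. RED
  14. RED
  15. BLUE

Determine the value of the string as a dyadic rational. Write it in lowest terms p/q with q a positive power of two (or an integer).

-413/16384

Recurse on prefixes of the 15-edge string RED BLUE BLUE BLUE BLUE BLUE BLUE RED RED BLUE BLUE RED RED RED BLUE:
val(R) = {  | 0 } — -1
val(RB) = { -1 | 0 } — -1/2
val(RBB) = { -1; -1/2 | 0 } — -1/4
val(RBBB) = { -1; -1/2; -1/4 | 0 } — -1/8
val(RBBBB) = { -1; -1/2; -1/4; -1/8 | 0 } — -1/16
val(RBBBBB) = { -1; -1/2; -1/4; -1/8; -1/16 | 0 } — -1/32
val(RBBBBBB) = { -1; -1/2; -1/4; -1/8; -1/16; -1/32 | 0 } — -1/64
val(RBBBBBBR) = { -1; -1/2; -1/4; -1/8; -1/16; -1/32 | -1/64; 0 } — -3/128
val(RBBBBBBRR) = { -1; -1/2; -1/4; -1/8; -1/16; -1/32 | -3/128; -1/64; 0 } — -7/256
val(RBBBBBBRRB) = { -1; -1/2; -1/4; -1/8; -1/16; -1/32; -7/256 | -3/128; -1/64; 0 } — -13/512
val(RBBBBBBRRBB) = { -1; -1/2; -1/4; -1/8; -1/16; -1/32; -7/256; -13/512 | -3/128; -1/64; 0 } — -25/1024
val(RBBBBBBRRBBR) = { -1; -1/2; -1/4; -1/8; -1/16; -1/32; -7/256; -13/512 | -25/1024; -3/128; -1/64; 0 } — -51/2048
val(RBBBBBBRRBBRR) = { -1; -1/2; -1/4; -1/8; -1/16; -1/32; -7/256; -13/512 | -51/2048; -25/1024; -3/128; -1/64; 0 } — -103/4096
val(RBBBBBBRRBBRRR) = { -1; -1/2; -1/4; -1/8; -1/16; -1/32; -7/256; -13/512 | -103/4096; -51/2048; -25/1024; -3/128; -1/64; 0 } — -207/8192
val(RBBBBBBRRBBRRRB) = { -1; -1/2; -1/4; -1/8; -1/16; -1/32; -7/256; -13/512; -207/8192 | -103/4096; -51/2048; -25/1024; -3/128; -1/64; 0 } — -413/16384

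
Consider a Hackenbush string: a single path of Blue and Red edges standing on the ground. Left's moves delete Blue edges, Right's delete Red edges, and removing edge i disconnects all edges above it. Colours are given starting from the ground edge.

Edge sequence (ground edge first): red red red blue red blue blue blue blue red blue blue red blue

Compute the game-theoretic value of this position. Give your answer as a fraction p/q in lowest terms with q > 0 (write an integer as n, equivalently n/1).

-5157/2048

Build G(s[:k]) for k = 1..14, string s = red red red blue red blue blue blue blue red blue blue red blue.
G(r) = { — | 0 } — -1
G(rr) = { — | -1, 0 } — -2
G(rrr) = { — | -2, -1, 0 } — -3
G(rrrb) = { -3 | -2, -1, 0 } — -5/2
G(rrrbr) = { -3 | -5/2, -2, -1, 0 } — -11/4
G(rrrbrb) = { -3, -11/4 | -5/2, -2, -1, 0 } — -21/8
G(rrrbrbb) = { -3, -11/4, -21/8 | -5/2, -2, -1, 0 } — -41/16
G(rrrbrbbb) = { -3, -11/4, -21/8, -41/16 | -5/2, -2, -1, 0 } — -81/32
G(rrrbrbbbb) = { -3, -11/4, -21/8, -41/16, -81/32 | -5/2, -2, -1, 0 } — -161/64
G(rrrbrbbbbr) = { -3, -11/4, -21/8, -41/16, -81/32 | -161/64, -5/2, -2, -1, 0 } — -323/128
G(rrrbrbbbbrb) = { -3, -11/4, -21/8, -41/16, -81/32, -323/128 | -161/64, -5/2, -2, -1, 0 } — -645/256
G(rrrbrbbbbrbb) = { -3, -11/4, -21/8, -41/16, -81/32, -323/128, -645/256 | -161/64, -5/2, -2, -1, 0 } — -1289/512
G(rrrbrbbbbrbbr) = { -3, -11/4, -21/8, -41/16, -81/32, -323/128, -645/256 | -1289/512, -161/64, -5/2, -2, -1, 0 } — -2579/1024
G(rrrbrbbbbrbbrb) = { -3, -11/4, -21/8, -41/16, -81/32, -323/128, -645/256, -2579/1024 | -1289/512, -161/64, -5/2, -2, -1, 0 } — -5157/2048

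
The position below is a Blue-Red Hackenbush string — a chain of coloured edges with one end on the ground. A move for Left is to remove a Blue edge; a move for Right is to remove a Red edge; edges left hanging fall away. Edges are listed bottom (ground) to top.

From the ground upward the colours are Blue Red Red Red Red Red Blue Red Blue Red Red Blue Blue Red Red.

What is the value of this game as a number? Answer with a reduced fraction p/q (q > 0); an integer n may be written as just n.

v_1 [B]  L=[0]  R=[·]  = 1
v_2 [BR]  L=[0]  R=[1]  = 1/2
v_3 [BRR]  L=[0]  R=[1/2,1]  = 1/4
v_4 [BRRR]  L=[0]  R=[1/4,1/2,1]  = 1/8
v_5 [BRRRR]  L=[0]  R=[1/8,1/4,1/2,1]  = 1/16
v_6 [BRRRRR]  L=[0]  R=[1/16,1/8,1/4,1/2,1]  = 1/32
v_7 [BRRRRRB]  L=[0,1/32]  R=[1/16,1/8,1/4,1/2,1]  = 3/64
v_8 [BRRRRRBR]  L=[0,1/32]  R=[3/64,1/16,1/8,1/4,1/2,1]  = 5/128
v_9 [BRRRRRBRB]  L=[0,1/32,5/128]  R=[3/64,1/16,1/8,1/4,1/2,1]  = 11/256
v_10 [BRRRRRBRBR]  L=[0,1/32,5/128]  R=[11/256,3/64,1/16,1/8,1/4,1/2,1]  = 21/512
v_11 [BRRRRRBRBRR]  L=[0,1/32,5/128]  R=[21/512,11/256,3/64,1/16,1/8,1/4,1/2,1]  = 41/1024
v_12 [BRRRRRBRBRRB]  L=[0,1/32,5/128,41/1024]  R=[21/512,11/256,3/64,1/16,1/8,1/4,1/2,1]  = 83/2048
v_13 [BRRRRRBRBRRBB]  L=[0,1/32,5/128,41/1024,83/2048]  R=[21/512,11/256,3/64,1/16,1/8,1/4,1/2,1]  = 167/4096
v_14 [BRRRRRBRBRRBBR]  L=[0,1/32,5/128,41/1024,83/2048]  R=[167/4096,21/512,11/256,3/64,1/16,1/8,1/4,1/2,1]  = 333/8192
v_15 [BRRRRRBRBRRBBRR]  L=[0,1/32,5/128,41/1024,83/2048]  R=[333/8192,167/4096,21/512,11/256,3/64,1/16,1/8,1/4,1/2,1]  = 665/16384

665/16384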